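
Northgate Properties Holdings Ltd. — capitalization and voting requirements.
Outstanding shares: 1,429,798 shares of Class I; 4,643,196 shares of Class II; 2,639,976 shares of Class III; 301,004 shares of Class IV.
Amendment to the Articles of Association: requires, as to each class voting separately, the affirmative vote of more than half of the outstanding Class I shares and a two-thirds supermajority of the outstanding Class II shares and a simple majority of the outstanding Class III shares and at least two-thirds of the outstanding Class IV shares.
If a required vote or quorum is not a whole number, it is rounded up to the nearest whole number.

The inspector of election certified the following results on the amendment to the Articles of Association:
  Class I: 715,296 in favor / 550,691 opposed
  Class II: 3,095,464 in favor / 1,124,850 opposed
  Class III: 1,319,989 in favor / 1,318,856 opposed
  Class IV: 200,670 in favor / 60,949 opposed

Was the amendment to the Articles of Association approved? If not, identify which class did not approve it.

Approved — every class gave the required vote.

Class I: a majority of 1429798 is 714900; 714,900 required, 715,296 in favor — approved.
Class II: 2/3 of 4643196 = 3095464; 3,095,464 required, 3,095,464 in favor — approved.
Class III: a majority of 2639976 is 1319989; 1,319,989 required, 1,319,989 in favor — approved.
Class IV: 2/3 of 301004 = 200669.33, rounded up to 200670; 200,670 required, 200,670 in favor — approved.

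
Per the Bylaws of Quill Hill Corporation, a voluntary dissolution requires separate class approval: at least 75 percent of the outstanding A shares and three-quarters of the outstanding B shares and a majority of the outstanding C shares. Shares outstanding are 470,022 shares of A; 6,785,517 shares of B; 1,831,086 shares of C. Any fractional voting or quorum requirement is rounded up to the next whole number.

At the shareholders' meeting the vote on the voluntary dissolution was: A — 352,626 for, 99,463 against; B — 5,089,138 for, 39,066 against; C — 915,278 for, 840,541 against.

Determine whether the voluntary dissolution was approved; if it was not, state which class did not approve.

Not approved — the C shares did not give the required vote.

A: 3/4 of 470022 = 352516.50, rounded up to 352517; 352,517 required, 352,626 in favor — approved.
B: 3/4 of 6785517 = 5089137.75, rounded up to 5089138; 5,089,138 required, 5,089,138 in favor — approved.
C: a majority of 1831086 is 915544; 915,544 required, 915,278 in favor — not approved.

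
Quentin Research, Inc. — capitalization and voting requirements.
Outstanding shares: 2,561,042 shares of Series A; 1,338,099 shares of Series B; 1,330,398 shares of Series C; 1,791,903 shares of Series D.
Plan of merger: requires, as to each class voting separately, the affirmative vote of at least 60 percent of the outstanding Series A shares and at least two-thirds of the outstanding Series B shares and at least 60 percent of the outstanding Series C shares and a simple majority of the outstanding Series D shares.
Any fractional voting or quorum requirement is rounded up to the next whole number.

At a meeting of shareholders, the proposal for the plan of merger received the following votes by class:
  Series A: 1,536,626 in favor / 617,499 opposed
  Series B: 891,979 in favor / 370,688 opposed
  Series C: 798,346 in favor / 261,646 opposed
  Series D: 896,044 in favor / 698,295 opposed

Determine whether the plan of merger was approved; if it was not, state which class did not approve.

Series A: 3/5 of 2561042 = 1536625.20, rounded up to 1536626; 1,536,626 required, 1,536,626 in favor — approved.
Series B: 2/3 of 1338099 = 892066; 892,066 required, 891,979 in favor — not approved.
Series C: 3/5 of 1330398 = 798238.80, rounded up to 798239; 798,239 required, 798,346 in favor — approved.
Series D: a majority of 1791903 is 895952; 895,952 required, 896,044 in favor — approved.

Not approved — the Series B shares did not give the required vote.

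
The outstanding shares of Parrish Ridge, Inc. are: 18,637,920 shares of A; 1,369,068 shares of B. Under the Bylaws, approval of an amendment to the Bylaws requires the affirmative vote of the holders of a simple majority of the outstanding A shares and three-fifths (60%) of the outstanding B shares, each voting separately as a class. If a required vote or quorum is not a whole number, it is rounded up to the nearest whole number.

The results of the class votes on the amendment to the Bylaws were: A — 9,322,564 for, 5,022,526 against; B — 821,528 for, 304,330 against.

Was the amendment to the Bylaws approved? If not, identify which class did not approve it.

Approved — every class gave the required vote.

A: a majority of 18637920 is 9318961; 9,318,961 required, 9,322,564 in favor — approved.
B: 3/5 of 1369068 = 821440.80, rounded up to 821441; 821,441 required, 821,528 in favor — approved.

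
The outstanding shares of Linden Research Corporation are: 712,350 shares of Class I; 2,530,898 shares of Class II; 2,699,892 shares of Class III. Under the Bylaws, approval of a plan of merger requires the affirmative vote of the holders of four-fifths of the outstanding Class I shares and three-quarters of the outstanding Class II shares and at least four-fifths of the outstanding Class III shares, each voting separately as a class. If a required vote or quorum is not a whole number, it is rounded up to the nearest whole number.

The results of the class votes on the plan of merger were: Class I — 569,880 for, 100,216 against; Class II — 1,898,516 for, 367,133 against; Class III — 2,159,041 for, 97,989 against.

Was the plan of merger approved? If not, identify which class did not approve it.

Class I: 4/5 of 712350 = 569880; 569,880 required, 569,880 in favor — approved.
Class II: 3/4 of 2530898 = 1898173.50, rounded up to 1898174; 1,898,174 required, 1,898,516 in favor — approved.
Class III: 4/5 of 2699892 = 2159913.60, rounded up to 2159914; 2,159,914 required, 2,159,041 in favor — not approved.

Not approved — the Class III shares did not give the required vote.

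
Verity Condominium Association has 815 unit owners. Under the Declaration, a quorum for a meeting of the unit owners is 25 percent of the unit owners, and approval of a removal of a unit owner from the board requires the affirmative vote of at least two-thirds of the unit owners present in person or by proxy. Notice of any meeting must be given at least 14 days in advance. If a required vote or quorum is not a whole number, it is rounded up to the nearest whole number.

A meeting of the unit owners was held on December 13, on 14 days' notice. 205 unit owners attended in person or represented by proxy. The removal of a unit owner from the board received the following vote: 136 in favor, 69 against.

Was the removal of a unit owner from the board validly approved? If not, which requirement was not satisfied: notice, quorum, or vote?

Notice: 14 days given; 14 required. Satisfied.
Quorum: 25% of 815 = 203.75, rounded up to 204; 205 present. Satisfied.
Vote: requires two-thirds of those present (205); 2/3 of 205 = 136.67, rounded up to 137, so 137 needed; 136 in favor. Not satisfied.

Invalid — vote requirement not satisfied.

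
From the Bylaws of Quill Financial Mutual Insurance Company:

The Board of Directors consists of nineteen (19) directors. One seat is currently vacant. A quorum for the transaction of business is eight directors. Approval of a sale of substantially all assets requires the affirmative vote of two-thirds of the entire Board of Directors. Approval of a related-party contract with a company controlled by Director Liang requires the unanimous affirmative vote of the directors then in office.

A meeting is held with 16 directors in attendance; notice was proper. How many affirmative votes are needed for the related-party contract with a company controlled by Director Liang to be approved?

The related-party contract with a company controlled by Director Liang requires the unanimous vote of the directors then in office (18).
Unanimous means all 18.
(Only 16 can vote, so the related-party contract with a company controlled by Director Liang cannot pass at this meeting, but the required vote is still 18.)

18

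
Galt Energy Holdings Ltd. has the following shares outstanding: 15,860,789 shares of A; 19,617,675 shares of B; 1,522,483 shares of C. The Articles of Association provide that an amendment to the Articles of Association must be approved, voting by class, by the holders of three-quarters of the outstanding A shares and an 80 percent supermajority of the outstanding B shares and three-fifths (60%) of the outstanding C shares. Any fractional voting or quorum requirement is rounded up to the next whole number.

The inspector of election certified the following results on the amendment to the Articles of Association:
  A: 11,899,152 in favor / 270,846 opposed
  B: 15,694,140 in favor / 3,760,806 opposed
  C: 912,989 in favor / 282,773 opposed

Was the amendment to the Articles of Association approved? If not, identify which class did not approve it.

Not approved — the C shares did not give the required vote.

A: 3/4 of 15860789 = 11895591.75, rounded up to 11895592; 11,895,592 required, 11,899,152 in favor — approved.
B: 4/5 of 19617675 = 15694140; 15,694,140 required, 15,694,140 in favor — approved.
C: 3/5 of 1522483 = 913489.80, rounded up to 913490; 913,490 required, 912,989 in favor — not approved.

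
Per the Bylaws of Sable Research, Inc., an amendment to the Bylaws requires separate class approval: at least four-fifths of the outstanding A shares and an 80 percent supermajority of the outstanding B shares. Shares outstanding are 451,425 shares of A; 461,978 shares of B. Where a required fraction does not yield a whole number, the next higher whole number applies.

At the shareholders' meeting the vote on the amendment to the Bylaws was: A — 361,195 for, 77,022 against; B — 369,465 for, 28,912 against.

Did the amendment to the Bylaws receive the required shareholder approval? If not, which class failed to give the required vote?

Not approved — the B shares did not give the required vote.

A: 4/5 of 451425 = 361140; 361,140 required, 361,195 in favor — approved.
B: 4/5 of 461978 = 369582.40, rounded up to 369583; 369,583 required, 369,465 in favor — not approved.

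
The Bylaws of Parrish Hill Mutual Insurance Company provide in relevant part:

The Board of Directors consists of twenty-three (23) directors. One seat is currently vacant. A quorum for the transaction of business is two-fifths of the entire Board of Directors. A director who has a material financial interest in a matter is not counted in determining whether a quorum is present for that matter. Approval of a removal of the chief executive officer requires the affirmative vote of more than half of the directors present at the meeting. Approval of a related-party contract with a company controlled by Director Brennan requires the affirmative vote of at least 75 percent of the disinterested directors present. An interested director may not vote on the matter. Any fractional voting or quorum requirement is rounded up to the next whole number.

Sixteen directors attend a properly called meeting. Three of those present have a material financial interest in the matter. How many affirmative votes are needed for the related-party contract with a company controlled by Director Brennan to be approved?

10

The related-party contract with a company controlled by Director Brennan requires three-fourths of the disinterested directors present (16 − 3 = 13).
3/4 of 13 = 9.75, rounded up to 10.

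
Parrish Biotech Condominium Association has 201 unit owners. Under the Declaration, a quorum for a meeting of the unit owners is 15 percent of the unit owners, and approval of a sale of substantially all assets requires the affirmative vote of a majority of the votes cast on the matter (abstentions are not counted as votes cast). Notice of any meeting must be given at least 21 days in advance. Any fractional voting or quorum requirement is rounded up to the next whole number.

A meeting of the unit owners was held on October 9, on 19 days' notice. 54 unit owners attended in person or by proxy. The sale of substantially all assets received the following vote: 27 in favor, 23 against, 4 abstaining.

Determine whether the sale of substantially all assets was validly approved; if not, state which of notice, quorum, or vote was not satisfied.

Notice: 19 days given; 21 required. Not satisfied.
Quorum: 15% of 201 = 30.15, rounded up to 31; 54 present. Satisfied.
Vote: requires a majority of the votes cast (54 − 4 abstaining = 50); a majority of 50 is 26, so 26 needed; 27 in favor. Satisfied.

Invalid — notice requirement not satisfied.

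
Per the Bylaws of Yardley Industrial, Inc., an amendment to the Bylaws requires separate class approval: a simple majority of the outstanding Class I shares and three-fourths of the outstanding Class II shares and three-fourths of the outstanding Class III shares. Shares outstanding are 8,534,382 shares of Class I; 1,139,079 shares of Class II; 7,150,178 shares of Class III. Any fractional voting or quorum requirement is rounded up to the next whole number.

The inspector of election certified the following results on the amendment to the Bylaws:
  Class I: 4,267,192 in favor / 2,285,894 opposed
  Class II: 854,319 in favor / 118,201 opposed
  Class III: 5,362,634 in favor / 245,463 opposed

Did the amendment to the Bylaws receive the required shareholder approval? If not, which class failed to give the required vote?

Approved — every class gave the required vote.

Class I: a majority of 8534382 is 4267192; 4,267,192 required, 4,267,192 in favor — approved.
Class II: 3/4 of 1139079 = 854309.25, rounded up to 854310; 854,310 required, 854,319 in favor — approved.
Class III: 3/4 of 7150178 = 5362633.50, rounded up to 5362634; 5,362,634 required, 5,362,634 in favor — approved.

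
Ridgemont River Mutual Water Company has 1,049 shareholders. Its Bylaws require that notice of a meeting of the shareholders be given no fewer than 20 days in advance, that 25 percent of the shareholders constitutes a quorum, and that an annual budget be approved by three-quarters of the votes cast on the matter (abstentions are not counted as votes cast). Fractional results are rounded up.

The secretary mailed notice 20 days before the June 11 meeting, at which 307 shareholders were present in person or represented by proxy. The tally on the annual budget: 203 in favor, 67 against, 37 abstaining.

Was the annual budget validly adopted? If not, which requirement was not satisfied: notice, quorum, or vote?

Notice: 20 days given; 20 required. Satisfied.
Quorum: 25% of 1,049 = 262.25, rounded up to 263; 307 present. Satisfied.
Vote: requires three-fourths of the votes cast (307 − 37 abstaining = 270); 3/4 of 270 = 202.50, rounded up to 203, so 203 needed; 203 in favor. Satisfied.

Valid — all requirements satisfied.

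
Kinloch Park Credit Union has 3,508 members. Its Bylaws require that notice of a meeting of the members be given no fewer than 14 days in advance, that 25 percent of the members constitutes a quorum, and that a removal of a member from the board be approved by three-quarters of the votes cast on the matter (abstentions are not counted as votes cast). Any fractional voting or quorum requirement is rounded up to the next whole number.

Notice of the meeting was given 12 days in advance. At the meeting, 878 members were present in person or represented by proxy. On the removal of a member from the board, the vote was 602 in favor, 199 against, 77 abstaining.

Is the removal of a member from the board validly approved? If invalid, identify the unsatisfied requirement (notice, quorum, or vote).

Notice: 12 days given; 14 required. Not satisfied.
Quorum: 25% of 3,508 = 877; 878 present. Satisfied.
Vote: requires three-fourths of the votes cast (878 − 77 abstaining = 801); 3/4 of 801 = 600.75, rounded up to 601, so 601 needed; 602 in favor. Satisfied.

Invalid — notice requirement not satisfied.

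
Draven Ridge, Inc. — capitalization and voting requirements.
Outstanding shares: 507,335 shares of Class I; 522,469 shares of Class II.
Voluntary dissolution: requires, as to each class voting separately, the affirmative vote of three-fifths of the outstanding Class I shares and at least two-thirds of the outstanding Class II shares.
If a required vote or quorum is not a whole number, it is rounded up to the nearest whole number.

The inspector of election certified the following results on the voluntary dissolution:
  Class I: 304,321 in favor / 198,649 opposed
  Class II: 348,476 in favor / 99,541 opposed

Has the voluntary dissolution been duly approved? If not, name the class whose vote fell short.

Not approved — the Class I shares did not give the required vote.

Class I: 3/5 of 507335 = 304401; 304,401 required, 304,321 in favor — not approved.
Class II: 2/3 of 522469 = 348312.67, rounded up to 348313; 348,313 required, 348,476 in favor — approved.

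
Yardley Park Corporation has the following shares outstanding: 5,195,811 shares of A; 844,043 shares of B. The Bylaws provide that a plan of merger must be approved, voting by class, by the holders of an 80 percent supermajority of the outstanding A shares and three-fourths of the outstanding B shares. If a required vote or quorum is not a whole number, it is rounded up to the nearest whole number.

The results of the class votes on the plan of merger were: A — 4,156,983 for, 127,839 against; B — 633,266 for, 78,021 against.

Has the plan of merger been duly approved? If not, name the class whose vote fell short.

Approved — every class gave the required vote.

A: 4/5 of 5195811 = 4156648.80, rounded up to 4156649; 4,156,649 required, 4,156,983 in favor — approved.
B: 3/4 of 844043 = 633032.25, rounded up to 633033; 633,033 required, 633,266 in favor — approved.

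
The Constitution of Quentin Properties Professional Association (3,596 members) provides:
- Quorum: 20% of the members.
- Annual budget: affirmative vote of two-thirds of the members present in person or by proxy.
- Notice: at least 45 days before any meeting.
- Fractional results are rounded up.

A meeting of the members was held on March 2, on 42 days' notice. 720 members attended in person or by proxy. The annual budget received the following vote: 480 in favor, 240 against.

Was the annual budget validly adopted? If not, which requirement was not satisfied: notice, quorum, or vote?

Invalid — notice requirement not satisfied.

Notice: 42 days given; 45 required. Not satisfied.
Quorum: 20% of 3,596 = 719.20, rounded up to 720; 720 present. Satisfied.
Vote: requires two-thirds of those present (720); 2/3 of 720 = 480, so 480 needed; 480 in favor. Satisfied.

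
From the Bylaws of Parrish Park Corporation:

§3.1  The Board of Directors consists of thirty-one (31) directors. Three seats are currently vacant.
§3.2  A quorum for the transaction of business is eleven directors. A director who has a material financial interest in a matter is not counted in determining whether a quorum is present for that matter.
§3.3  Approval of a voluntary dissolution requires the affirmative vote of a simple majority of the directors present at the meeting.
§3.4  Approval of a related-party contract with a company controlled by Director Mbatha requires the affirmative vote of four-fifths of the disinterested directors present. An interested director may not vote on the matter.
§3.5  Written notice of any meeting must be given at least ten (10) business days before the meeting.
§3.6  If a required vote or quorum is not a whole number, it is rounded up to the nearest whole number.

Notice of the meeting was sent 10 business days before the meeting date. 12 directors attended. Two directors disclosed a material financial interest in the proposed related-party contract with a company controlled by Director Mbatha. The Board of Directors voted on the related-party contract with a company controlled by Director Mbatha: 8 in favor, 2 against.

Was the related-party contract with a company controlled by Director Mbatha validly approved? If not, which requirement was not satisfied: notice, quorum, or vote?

Notice: 10 business days given; 10 required (10 ≥ 10). Satisfied.
Quorum: 12 present, but the 2 interested directors do not count, leaving 10. Quorum is 11. Not satisfied.
Vote: the related-party contract with a company controlled by Director Mbatha requires four-fifths of the disinterested directors present (12 − 2 = 10). 4/5 of 10 = 8, so 8 affirmative votes are needed; 8 voted in favor. Satisfied. (Moot — without a quorum no business can be validly transacted.)

Invalid — quorum requirement not satisfied.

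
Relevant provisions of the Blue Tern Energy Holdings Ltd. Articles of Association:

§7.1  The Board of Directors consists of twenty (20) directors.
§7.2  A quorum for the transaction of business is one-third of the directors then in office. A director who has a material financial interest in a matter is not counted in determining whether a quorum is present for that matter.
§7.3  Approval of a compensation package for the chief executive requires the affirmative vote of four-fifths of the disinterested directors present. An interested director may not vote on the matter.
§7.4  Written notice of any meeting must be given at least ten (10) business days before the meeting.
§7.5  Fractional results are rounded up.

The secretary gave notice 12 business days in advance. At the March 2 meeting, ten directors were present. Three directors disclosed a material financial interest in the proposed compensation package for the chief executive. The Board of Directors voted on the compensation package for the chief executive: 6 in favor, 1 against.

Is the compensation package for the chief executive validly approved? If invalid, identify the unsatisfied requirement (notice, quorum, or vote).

Notice: 12 business days given; 10 required (12 ≥ 10). Satisfied.
Quorum: 10 present, but the 3 interested directors do not count, leaving 7. Quorum is 7. Satisfied.
Vote: the compensation package for the chief executive requires four-fifths of the disinterested directors present (10 − 3 = 7). 4/5 of 7 = 5.60, rounded up to 6, so 6 affirmative votes are needed; 6 voted in favor. Satisfied.

Valid — all requirements satisfied.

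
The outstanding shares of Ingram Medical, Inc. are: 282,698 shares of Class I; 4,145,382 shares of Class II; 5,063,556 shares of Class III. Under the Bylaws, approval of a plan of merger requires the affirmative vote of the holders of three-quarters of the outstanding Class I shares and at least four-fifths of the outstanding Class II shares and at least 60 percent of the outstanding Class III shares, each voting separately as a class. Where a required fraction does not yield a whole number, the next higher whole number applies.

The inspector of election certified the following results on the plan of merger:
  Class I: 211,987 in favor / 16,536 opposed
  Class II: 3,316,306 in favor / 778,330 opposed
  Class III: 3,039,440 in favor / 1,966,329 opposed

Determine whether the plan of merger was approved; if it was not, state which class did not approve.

Class I: 3/4 of 282698 = 212023.50, rounded up to 212024; 212,024 required, 211,987 in favor — not approved.
Class II: 4/5 of 4145382 = 3316305.60, rounded up to 3316306; 3,316,306 required, 3,316,306 in favor — approved.
Class III: 3/5 of 5063556 = 3038133.60, rounded up to 3038134; 3,038,134 required, 3,039,440 in favor — approved.

Not approved — the Class I shares did not give the required vote.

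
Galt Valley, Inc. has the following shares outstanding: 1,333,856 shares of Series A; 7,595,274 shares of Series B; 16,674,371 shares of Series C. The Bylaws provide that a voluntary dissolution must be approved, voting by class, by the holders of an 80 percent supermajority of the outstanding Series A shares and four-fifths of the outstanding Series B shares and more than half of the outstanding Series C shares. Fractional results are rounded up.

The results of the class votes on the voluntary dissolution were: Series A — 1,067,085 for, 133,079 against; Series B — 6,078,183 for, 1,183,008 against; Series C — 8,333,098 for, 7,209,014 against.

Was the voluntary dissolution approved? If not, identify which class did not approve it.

Series A: 4/5 of 1333856 = 1067084.80, rounded up to 1067085; 1,067,085 required, 1,067,085 in favor — approved.
Series B: 4/5 of 7595274 = 6076219.20, rounded up to 6076220; 6,076,220 required, 6,078,183 in favor — approved.
Series C: a majority of 16674371 is 8337186; 8,337,186 required, 8,333,098 in favor — not approved.

Not approved — the Series C shares did not give the required vote.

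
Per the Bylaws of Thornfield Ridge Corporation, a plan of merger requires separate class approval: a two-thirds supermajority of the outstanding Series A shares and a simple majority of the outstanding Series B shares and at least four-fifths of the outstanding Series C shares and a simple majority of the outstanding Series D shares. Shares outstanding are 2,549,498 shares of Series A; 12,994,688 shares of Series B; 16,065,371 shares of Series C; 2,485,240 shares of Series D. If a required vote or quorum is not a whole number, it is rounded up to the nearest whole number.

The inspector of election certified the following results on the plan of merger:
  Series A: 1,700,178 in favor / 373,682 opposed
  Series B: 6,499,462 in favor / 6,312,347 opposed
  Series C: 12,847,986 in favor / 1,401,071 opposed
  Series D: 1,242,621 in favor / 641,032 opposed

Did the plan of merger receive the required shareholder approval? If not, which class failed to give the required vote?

Not approved — the Series C shares did not give the required vote.

Series A: 2/3 of 2549498 = 1699665.33, rounded up to 1699666; 1,699,666 required, 1,700,178 in favor — approved.
Series B: a majority of 12994688 is 6497345; 6,497,345 required, 6,499,462 in favor — approved.
Series C: 4/5 of 16065371 = 12852296.80, rounded up to 12852297; 12,852,297 required, 12,847,986 in favor — not approved.
Series D: a majority of 2485240 is 1242621; 1,242,621 required, 1,242,621 in favor — approved.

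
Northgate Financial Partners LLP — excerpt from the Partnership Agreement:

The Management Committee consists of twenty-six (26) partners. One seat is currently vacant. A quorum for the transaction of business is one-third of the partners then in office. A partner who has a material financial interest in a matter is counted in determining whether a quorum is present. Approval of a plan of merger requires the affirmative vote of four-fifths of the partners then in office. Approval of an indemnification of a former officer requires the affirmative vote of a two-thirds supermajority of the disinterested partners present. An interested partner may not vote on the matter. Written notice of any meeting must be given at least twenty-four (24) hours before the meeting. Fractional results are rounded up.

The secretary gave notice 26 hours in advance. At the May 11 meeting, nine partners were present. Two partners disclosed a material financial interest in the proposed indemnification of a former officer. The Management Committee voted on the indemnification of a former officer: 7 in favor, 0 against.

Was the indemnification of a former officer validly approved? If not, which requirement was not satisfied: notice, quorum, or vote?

Notice: 26 hours given; 24 required (26 ≥ 24). Satisfied.
Quorum: 9 present (interested partners count toward quorum); quorum is 9. Satisfied.
Vote: the indemnification of a former officer requires two-thirds of the disinterested partners present (9 − 2 = 7). 2/3 of 7 = 4.67, rounded up to 5, so 5 affirmative votes are needed; 7 voted in favor. Satisfied.

Valid — all requirements satisfied.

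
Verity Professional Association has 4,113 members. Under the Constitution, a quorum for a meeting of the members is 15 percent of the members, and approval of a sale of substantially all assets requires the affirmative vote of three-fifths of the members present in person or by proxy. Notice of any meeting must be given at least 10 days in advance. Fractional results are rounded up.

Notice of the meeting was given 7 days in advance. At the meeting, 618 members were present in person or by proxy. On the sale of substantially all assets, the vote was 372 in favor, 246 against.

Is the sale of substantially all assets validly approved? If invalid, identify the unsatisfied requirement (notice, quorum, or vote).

Notice: 7 days given; 10 required. Not satisfied.
Quorum: 15% of 4,113 = 616.95, rounded up to 617; 618 present. Satisfied.
Vote: requires three-fifths of those present (618); 3/5 of 618 = 370.80, rounded up to 371, so 371 needed; 372 in favor. Satisfied.

Invalid — notice requirement not satisfied.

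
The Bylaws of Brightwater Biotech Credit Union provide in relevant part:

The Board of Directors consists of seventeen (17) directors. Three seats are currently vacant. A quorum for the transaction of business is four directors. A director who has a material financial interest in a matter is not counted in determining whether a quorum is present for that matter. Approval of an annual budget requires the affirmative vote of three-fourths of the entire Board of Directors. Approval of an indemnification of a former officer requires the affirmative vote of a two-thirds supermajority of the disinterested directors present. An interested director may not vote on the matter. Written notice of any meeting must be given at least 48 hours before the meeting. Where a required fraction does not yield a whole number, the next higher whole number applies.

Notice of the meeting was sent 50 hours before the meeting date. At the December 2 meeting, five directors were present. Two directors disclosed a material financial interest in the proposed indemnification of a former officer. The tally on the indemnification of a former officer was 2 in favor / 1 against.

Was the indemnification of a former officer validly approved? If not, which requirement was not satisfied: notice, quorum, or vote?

Invalid — quorum requirement not satisfied.

Notice: 50 hours given; 48 required (50 ≥ 48). Satisfied.
Quorum: 5 present, but the 2 interested directors do not count, leaving 3. Quorum is 4. Not satisfied.
Vote: the indemnification of a former officer requires two-thirds of the disinterested directors present (5 − 2 = 3). 2/3 of 3 = 2, so 2 affirmative votes are needed; 2 voted in favor. Satisfied. (Moot — without a quorum no business can be validly transacted.)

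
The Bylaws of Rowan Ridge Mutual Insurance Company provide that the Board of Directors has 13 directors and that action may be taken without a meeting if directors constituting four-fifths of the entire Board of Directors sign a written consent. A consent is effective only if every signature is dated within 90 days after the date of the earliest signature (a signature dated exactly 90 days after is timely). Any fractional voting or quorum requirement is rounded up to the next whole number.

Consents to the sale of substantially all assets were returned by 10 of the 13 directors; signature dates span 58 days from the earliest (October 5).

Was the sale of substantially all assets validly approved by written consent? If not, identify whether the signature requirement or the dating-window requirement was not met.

Not effective — insufficient signatures.

Signatures required: four-fifths of 13 — 4/5 of 13 = 10.40, rounded up to 11, so 11 needed; 10 signed. Insufficient.
Dating window: the latest signature is 58 days after the earliest; the limit is 90 days. Within the window.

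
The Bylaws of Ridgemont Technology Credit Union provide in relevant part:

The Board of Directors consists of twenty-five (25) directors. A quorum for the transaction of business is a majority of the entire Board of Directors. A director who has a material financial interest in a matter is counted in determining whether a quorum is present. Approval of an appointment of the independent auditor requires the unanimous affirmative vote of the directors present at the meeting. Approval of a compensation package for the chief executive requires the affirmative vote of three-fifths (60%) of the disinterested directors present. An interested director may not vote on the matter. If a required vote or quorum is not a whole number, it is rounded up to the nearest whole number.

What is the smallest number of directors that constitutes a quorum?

A majority of 25 is 13.

13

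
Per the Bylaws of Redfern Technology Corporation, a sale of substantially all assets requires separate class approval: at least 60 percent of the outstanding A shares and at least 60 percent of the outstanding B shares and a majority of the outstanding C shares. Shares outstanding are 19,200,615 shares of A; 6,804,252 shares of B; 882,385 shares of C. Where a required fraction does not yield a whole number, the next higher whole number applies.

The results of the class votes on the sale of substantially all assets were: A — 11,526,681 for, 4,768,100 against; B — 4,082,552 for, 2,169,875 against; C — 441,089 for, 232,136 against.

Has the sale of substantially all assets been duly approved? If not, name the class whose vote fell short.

A: 3/5 of 19200615 = 11520369; 11,520,369 required, 11,526,681 in favor — approved.
B: 3/5 of 6804252 = 4082551.20, rounded up to 4082552; 4,082,552 required, 4,082,552 in favor — approved.
C: a majority of 882385 is 441193; 441,193 required, 441,089 in favor — not approved.

Not approved — the C shares did not give the required vote.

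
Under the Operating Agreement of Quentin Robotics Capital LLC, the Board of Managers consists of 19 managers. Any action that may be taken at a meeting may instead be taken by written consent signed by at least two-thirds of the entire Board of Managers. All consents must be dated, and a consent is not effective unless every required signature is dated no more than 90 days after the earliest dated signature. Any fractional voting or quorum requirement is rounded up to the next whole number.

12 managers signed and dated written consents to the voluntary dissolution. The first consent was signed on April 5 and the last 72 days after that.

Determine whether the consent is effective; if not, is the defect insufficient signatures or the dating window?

Not effective — insufficient signatures.

Signatures required: at least two-thirds of 19 — 2/3 of 19 = 12.67, rounded up to 13, so 13 needed; 12 signed. Insufficient.
Dating window: the latest signature is 72 days after the earliest; the limit is 90 days. Within the window.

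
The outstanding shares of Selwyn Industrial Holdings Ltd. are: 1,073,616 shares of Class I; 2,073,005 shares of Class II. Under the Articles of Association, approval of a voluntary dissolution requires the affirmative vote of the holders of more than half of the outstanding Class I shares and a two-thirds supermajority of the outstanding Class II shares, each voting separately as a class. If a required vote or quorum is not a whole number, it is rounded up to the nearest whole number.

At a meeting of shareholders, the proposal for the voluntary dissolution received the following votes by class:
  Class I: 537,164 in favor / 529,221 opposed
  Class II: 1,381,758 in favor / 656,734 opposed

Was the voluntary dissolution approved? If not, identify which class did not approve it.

Class I: a majority of 1073616 is 536809; 536,809 required, 537,164 in favor — approved.
Class II: 2/3 of 2073005 = 1382003.33, rounded up to 1382004; 1,382,004 required, 1,381,758 in favor — not approved.

Not approved — the Class II shares did not give the required vote.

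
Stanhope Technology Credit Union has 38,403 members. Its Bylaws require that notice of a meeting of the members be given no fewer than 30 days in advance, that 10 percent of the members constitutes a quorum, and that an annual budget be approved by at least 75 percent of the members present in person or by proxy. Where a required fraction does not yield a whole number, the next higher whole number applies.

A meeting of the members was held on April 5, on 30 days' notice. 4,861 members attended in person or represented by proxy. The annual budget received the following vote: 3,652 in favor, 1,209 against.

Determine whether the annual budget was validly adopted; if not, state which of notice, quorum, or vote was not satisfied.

Valid — all requirements satisfied.

Notice: 30 days given; 30 required. Satisfied.
Quorum: 10% of 38,403 = 3,840.30, rounded up to 3,841; 4,861 present. Satisfied.
Vote: requires three-fourths of those present (4,861); 3/4 of 4861 = 3645.75, rounded up to 3646, so 3,646 needed; 3,652 in favor. Satisfied.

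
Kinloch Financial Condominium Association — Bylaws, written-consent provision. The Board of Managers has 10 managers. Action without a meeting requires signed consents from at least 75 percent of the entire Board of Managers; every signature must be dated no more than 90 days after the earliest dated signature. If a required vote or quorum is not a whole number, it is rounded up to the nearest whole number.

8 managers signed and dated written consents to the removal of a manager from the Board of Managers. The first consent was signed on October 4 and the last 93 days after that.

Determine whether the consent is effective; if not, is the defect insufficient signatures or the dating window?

Not effective — dating-window requirement not satisfied.

Signatures required: at least 75 percent of 10 — 3/4 of 10 = 7.50, rounded up to 8, so 8 needed; 8 signed. Sufficient.
Dating window: the latest signature is 93 days after the earliest; the limit is 90 days. Outside the window.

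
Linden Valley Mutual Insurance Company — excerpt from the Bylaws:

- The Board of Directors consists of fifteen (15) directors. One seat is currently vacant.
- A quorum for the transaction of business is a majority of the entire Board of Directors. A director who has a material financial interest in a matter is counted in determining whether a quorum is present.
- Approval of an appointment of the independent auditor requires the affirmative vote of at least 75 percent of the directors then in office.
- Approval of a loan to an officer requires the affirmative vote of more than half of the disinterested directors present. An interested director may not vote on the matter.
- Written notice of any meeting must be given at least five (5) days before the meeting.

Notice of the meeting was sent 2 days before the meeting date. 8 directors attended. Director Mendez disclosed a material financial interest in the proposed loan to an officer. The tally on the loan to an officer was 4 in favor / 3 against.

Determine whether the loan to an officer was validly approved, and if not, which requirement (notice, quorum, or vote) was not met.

Invalid — notice requirement not satisfied.

Notice: 2 days given; 5 required (2 < 5). Not satisfied.
Quorum: 8 present (interested directors count toward quorum); quorum is 8. Satisfied.
Vote: the loan to an officer requires a majority of the disinterested directors present (8 − 1 = 7). A majority of 7 is 4, so 4 affirmative votes are needed; 4 voted in favor. Satisfied.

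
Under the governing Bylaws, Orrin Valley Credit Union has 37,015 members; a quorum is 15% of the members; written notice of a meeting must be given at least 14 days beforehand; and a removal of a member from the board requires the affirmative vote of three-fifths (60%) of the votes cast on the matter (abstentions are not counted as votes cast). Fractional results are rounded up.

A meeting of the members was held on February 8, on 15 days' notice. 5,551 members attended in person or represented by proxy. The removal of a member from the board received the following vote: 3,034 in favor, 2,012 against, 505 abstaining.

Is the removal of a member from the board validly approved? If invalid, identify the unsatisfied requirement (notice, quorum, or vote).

Invalid — quorum requirement not satisfied.

Notice: 15 days given; 14 required. Satisfied.
Quorum: 15% of 37,015 = 5,552.25, rounded up to 5,553; 5,551 present. Not satisfied.
Vote: requires three-fifths of the votes cast (5,551 − 505 abstaining = 5,046); 3/5 of 5046 = 3027.60, rounded up to 3028, so 3,028 needed; 3,034 in favor. Satisfied.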